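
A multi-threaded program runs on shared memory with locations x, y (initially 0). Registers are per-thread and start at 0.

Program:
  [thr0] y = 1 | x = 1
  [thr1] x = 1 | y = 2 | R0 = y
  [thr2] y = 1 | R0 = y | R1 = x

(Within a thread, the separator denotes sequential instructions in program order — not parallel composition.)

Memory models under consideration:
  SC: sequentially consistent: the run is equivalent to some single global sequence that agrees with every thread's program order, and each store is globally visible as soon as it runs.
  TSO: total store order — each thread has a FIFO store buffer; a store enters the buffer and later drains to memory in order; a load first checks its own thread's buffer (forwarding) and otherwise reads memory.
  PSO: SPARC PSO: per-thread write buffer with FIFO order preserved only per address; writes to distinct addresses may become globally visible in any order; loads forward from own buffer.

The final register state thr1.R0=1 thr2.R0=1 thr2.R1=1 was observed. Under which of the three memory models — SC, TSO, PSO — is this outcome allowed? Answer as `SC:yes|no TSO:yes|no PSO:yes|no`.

outcome vector order: (thr1.R0,thr2.R0,thr2.R1)
under SC → (1,1,0) (1,1,1) (1,2,1) (2,1,0) (2,1,1) (2,2,1)
under TSO → (1,1,0) (1,1,1) (1,2,1) (2,1,0) (2,1,1) (2,2,1)
under PSO → (1,1,0) (1,1,1) (1,2,0) (1,2,1) (2,1,0) (2,1,1) (2,2,0) (2,2,1)
target (1,1,1) ∈ {SC,TSO,PSO}

SC:yes TSO:yes PSO:yes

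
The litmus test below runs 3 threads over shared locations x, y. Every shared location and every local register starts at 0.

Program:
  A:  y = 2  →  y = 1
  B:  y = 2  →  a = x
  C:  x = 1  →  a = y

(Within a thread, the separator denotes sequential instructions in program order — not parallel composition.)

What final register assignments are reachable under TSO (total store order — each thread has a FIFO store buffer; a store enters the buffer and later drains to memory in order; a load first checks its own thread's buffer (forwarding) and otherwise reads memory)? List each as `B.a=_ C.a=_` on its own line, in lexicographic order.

outcome vector order: (B.a,C.a)
|TSO outcomes| = 6

B.a=0 C.a=0
B.a=0 C.a=1
B.a=0 C.a=2
B.a=1 C.a=0
B.a=1 C.a=1
B.a=1 C.a=2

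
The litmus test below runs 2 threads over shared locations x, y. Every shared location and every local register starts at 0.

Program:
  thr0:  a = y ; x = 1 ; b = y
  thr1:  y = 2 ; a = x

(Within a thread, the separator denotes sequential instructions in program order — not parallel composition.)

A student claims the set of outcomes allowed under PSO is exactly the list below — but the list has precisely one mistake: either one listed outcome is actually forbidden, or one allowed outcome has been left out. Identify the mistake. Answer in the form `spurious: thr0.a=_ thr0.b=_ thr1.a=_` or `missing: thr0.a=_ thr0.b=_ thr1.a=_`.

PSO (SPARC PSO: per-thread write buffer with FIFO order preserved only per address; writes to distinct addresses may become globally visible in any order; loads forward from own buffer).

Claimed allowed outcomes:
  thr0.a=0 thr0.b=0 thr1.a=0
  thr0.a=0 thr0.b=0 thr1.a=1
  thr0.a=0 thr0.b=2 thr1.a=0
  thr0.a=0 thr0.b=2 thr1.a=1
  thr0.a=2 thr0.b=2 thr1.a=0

missing: thr0.a=2 thr0.b=2 thr1.a=1

outcome vector order: (thr0.a,thr0.b,thr1.a)
under PSO → (0,0,0), (0,0,1), (0,2,0), (0,2,1), (2,2,0), (2,2,1)
PSO∖claimed = {(2,2,1)}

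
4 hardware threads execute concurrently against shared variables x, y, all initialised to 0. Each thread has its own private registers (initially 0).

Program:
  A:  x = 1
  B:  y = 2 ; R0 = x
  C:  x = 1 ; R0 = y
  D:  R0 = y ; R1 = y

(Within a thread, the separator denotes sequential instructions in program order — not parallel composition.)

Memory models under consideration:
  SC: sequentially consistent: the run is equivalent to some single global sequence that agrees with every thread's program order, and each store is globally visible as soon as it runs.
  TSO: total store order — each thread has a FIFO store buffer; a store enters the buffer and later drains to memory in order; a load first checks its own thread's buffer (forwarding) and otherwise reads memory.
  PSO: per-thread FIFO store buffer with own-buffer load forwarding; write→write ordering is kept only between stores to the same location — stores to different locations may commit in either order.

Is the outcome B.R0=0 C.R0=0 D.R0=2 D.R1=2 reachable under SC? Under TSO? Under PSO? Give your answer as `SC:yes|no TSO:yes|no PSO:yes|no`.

outcome vector order: (B.R0,C.R0,D.R0,D.R1)
SC (9): 0200 0202 0222 1000 1002 1022 1200 1202 1222
TSO (12): 0000 0002 0022 0200 0202 0222 1000 1002 1022 1200 1202 1222
PSO (12): 0000 0002 0022 0200 0202 0222 1000 1002 1022 1200 1202 1222
target 0022 ∈ {TSO,PSO}

SC:no TSO:yes PSO:yes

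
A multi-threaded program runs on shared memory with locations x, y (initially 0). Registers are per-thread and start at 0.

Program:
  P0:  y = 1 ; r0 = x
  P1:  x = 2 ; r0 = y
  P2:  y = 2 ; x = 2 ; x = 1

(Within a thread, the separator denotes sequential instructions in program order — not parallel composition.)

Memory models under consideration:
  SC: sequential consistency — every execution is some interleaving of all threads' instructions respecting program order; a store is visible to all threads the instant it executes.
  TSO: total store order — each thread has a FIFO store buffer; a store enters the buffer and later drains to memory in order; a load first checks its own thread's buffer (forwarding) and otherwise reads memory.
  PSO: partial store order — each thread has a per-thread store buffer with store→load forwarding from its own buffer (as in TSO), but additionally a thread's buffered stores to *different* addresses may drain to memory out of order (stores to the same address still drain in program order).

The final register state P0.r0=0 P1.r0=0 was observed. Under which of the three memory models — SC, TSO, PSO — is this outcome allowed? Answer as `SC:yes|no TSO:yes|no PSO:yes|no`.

outcome vector order: (P0.r0,P1.r0)
under SC → (0,1), (0,2), (1,0), (1,1), (1,2), (2,0), (2,1), (2,2)
under TSO → (0,0), (0,1), (0,2), (1,0), (1,1), (1,2), (2,0), (2,1), (2,2)
under PSO → (0,0), (0,1), (0,2), (1,0), (1,1), (1,2), (2,0), (2,1), (2,2)
target (0,0) ∈ {TSO,PSO}

SC:no TSO:yes PSO:yes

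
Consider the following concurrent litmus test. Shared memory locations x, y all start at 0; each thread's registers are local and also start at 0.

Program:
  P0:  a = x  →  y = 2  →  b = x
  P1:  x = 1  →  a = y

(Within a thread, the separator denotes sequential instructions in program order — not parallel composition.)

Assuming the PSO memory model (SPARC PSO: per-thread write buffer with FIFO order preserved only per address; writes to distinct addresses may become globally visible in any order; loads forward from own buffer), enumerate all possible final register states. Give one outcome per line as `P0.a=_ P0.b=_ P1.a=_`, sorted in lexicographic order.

P0.a=0 P0.b=0 P1.a=0
P0.a=0 P0.b=0 P1.a=2
P0.a=0 P0.b=1 P1.a=0
P0.a=0 P0.b=1 P1.a=2
P0.a=1 P0.b=1 P1.a=0
P0.a=1 P0.b=1 P1.a=2

outcome vector order: (P0.a,P0.b,P1.a)
|PSO outcomes| = 6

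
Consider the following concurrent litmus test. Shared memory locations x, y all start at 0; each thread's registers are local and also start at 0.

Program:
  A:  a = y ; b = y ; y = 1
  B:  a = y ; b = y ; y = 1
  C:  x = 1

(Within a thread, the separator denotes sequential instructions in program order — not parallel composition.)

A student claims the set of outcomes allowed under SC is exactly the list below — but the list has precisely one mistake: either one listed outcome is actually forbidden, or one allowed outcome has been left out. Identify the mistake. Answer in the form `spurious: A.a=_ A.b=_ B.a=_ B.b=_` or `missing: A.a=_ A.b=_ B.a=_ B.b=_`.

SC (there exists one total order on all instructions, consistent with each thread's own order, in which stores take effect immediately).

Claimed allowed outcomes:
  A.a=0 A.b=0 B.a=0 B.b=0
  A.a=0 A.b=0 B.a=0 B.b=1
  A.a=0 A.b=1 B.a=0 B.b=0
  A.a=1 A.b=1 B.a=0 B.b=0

outcome vector order: (A.a,A.b,B.a,B.b)
[SC] allowed = {(0,0,0,0); (0,0,0,1); (0,0,1,1); (0,1,0,0); (1,1,0,0)}
SC∖claimed = {(0,0,1,1)}

missing: A.a=0 A.b=0 B.a=1 B.b=1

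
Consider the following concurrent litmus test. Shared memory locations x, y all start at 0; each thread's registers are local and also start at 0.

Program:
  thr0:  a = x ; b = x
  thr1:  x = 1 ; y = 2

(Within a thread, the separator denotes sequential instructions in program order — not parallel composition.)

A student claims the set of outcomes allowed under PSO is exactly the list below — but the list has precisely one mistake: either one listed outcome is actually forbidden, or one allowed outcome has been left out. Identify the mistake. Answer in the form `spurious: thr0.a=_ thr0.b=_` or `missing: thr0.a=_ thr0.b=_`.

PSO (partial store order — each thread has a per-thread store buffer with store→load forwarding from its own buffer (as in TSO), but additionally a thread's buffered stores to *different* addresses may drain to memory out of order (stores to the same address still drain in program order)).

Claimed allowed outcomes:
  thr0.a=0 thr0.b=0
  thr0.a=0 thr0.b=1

outcome vector order: (thr0.a,thr0.b)
PSO: 3 outcomes — {0/0 0/1 1/1}
PSO∖claimed = {1/1}

missing: thr0.a=1 thr0.b=1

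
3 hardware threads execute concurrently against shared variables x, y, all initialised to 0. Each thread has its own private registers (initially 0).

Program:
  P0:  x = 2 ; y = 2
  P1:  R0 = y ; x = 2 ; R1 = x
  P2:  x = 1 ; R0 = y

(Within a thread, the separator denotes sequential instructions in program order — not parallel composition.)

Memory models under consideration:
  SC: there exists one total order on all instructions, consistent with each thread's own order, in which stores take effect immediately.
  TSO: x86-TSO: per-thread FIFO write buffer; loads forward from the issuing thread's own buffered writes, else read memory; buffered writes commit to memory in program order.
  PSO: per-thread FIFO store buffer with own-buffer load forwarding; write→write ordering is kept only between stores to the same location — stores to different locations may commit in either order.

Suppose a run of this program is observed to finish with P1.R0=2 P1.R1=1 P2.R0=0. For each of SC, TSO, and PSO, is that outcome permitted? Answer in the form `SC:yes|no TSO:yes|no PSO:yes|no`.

outcome vector order: (P1.R0,P1.R1,P2.R0)
under SC → 0/1/0; 0/1/2; 0/2/0; 0/2/2; 2/1/2; 2/2/0; 2/2/2
under TSO → 0/1/0; 0/1/2; 0/2/0; 0/2/2; 2/1/0; 2/1/2; 2/2/0; 2/2/2
under PSO → 0/1/0; 0/1/2; 0/2/0; 0/2/2; 2/1/0; 2/1/2; 2/2/0; 2/2/2
target 2/1/0 ∈ {TSO,PSO}

SC:no TSO:yes PSO:yes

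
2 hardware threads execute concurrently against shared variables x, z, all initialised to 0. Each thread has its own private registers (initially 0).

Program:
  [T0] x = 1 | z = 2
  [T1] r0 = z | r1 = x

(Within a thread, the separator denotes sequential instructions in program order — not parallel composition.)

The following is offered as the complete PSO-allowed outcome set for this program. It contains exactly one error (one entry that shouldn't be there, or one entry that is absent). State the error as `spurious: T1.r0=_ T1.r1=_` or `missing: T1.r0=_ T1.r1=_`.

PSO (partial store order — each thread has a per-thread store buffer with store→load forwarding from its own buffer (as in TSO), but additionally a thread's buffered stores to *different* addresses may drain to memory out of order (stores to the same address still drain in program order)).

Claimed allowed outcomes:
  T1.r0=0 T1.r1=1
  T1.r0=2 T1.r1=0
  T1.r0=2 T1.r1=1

missing: T1.r0=0 T1.r1=0

outcome vector order: (T1.r0,T1.r1)
[PSO] allowed = {<0 0>, <0 1>, <2 0>, <2 1>}
PSO∖claimed = {<0 0>}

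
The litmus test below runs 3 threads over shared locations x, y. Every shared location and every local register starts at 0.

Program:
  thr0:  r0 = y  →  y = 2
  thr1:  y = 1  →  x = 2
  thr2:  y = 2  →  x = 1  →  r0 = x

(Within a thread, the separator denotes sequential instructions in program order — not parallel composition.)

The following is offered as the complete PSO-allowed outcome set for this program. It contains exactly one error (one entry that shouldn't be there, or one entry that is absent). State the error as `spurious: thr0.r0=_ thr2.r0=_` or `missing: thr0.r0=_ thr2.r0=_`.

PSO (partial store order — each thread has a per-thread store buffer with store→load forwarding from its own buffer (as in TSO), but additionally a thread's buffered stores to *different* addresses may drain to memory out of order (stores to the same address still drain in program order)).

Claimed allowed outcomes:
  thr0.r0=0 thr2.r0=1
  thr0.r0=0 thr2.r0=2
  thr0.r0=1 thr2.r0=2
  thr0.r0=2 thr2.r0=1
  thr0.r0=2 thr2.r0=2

outcome vector order: (thr0.r0,thr2.r0)
under PSO → <0 1> <0 2> <1 1> <1 2> <2 1> <2 2>
PSO∖claimed = {<1 1>}

missing: thr0.r0=1 thr2.r0=1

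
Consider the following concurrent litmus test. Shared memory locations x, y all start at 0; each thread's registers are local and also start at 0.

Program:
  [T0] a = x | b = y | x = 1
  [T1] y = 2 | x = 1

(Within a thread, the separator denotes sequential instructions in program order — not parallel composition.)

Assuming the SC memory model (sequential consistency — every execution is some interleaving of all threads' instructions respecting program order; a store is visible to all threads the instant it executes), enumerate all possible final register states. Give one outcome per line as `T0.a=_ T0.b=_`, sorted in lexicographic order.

T0.a=0 T0.b=0
T0.a=0 T0.b=2
T0.a=1 T0.b=2

outcome vector order: (T0.a,T0.b)
|SC outcomes| = 3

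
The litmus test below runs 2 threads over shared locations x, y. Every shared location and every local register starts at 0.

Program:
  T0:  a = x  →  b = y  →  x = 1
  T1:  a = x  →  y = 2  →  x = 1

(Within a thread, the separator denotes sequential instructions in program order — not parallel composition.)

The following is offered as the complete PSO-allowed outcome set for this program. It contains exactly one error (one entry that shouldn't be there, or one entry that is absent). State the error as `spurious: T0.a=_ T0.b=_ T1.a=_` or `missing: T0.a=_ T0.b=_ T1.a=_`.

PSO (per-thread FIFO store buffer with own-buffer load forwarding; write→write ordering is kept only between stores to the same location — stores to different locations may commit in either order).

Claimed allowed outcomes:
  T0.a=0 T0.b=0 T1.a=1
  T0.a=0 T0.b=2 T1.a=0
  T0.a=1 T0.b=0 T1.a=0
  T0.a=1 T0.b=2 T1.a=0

missing: T0.a=0 T0.b=0 T1.a=0

outcome vector order: (T0.a,T0.b,T1.a)
PSO (5): 000 001 020 100 120
PSO∖claimed = {000}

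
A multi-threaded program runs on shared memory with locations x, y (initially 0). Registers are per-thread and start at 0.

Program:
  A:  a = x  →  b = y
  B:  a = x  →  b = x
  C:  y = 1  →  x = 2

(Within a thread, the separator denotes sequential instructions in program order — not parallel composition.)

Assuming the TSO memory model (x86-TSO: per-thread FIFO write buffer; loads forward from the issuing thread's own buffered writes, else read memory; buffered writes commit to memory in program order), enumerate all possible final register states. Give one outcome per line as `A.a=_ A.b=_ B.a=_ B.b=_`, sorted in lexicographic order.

A.a=0 A.b=0 B.a=0 B.b=0
A.a=0 A.b=0 B.a=0 B.b=2
A.a=0 A.b=0 B.a=2 B.b=2
A.a=0 A.b=1 B.a=0 B.b=0
A.a=0 A.b=1 B.a=0 B.b=2
A.a=0 A.b=1 B.a=2 B.b=2
A.a=2 A.b=1 B.a=0 B.b=0
A.a=2 A.b=1 B.a=0 B.b=2
A.a=2 A.b=1 B.a=2 B.b=2

outcome vector order: (A.a,A.b,B.a,B.b)
|TSO outcomes| = 9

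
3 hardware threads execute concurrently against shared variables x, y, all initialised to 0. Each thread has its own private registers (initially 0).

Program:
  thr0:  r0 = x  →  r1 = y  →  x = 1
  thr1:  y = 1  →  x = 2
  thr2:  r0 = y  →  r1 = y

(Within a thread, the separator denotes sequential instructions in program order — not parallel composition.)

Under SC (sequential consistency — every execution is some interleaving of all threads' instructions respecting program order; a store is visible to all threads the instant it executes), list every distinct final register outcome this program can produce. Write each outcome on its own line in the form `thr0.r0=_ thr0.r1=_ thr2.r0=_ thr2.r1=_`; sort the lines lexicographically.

thr0.r0=0 thr0.r1=0 thr2.r0=0 thr2.r1=0
thr0.r0=0 thr0.r1=0 thr2.r0=0 thr2.r1=1
thr0.r0=0 thr0.r1=0 thr2.r0=1 thr2.r1=1
thr0.r0=0 thr0.r1=1 thr2.r0=0 thr2.r1=0
thr0.r0=0 thr0.r1=1 thr2.r0=0 thr2.r1=1
thr0.r0=0 thr0.r1=1 thr2.r0=1 thr2.r1=1
thr0.r0=2 thr0.r1=1 thr2.r0=0 thr2.r1=0
thr0.r0=2 thr0.r1=1 thr2.r0=0 thr2.r1=1
thr0.r0=2 thr0.r1=1 thr2.r0=1 thr2.r1=1

outcome vector order: (thr0.r0,thr0.r1,thr2.r0,thr2.r1)
|SC outcomes| = 9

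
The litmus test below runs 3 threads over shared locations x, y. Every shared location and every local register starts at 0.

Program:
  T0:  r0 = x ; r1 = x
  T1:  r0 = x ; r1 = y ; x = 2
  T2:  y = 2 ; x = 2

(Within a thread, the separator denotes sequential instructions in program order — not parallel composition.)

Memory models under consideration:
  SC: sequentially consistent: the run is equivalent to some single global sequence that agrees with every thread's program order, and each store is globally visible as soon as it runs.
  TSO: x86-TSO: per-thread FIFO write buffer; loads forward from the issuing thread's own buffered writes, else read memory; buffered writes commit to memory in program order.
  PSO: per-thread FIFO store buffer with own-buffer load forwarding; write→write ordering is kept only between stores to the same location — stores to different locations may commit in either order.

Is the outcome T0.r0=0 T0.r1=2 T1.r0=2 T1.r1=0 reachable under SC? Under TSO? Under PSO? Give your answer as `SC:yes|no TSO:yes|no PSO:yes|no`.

outcome vector order: (T0.r0,T0.r1,T1.r0,T1.r1)
SC: 9 outcomes — {<0 0 0 0>; <0 0 0 2>; <0 0 2 2>; <0 2 0 0>; <0 2 0 2>; <0 2 2 2>; <2 2 0 0>; <2 2 0 2>; <2 2 2 2>}
TSO: 9 outcomes — {<0 0 0 0>; <0 0 0 2>; <0 0 2 2>; <0 2 0 0>; <0 2 0 2>; <0 2 2 2>; <2 2 0 0>; <2 2 0 2>; <2 2 2 2>}
PSO: 12 outcomes — {<0 0 0 0>; <0 0 0 2>; <0 0 2 0>; <0 0 2 2>; <0 2 0 0>; <0 2 0 2>; <0 2 2 0>; <0 2 2 2>; <2 2 0 0>; <2 2 0 2>; <2 2 2 0>; <2 2 2 2>}
target <0 2 2 0> ∈ {PSO}

SC:no TSO:no PSO:yes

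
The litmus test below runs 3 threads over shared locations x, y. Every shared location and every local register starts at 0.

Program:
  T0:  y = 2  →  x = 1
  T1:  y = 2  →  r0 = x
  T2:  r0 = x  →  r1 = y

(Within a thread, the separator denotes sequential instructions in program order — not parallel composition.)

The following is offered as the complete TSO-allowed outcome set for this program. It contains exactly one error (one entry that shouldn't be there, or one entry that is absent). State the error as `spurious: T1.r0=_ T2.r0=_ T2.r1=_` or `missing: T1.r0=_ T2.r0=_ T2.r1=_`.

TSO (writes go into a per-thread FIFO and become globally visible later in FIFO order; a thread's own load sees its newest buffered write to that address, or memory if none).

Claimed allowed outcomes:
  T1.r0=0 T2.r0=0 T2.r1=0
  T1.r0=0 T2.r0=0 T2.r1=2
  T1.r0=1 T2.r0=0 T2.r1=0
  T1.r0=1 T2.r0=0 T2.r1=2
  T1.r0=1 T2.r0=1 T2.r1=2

outcome vector order: (T1.r0,T2.r0,T2.r1)
TSO (6): 000; 002; 012; 100; 102; 112
TSO∖claimed = {012}

missing: T1.r0=0 T2.r0=1 T2.r1=2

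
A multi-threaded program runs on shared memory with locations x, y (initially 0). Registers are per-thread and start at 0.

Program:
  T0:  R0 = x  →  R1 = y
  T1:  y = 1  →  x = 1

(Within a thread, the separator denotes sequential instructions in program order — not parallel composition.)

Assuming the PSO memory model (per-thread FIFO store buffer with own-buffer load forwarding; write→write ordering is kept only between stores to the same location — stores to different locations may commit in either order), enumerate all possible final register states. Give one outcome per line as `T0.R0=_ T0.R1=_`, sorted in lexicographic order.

outcome vector order: (T0.R0,T0.R1)
|PSO outcomes| = 4

T0.R0=0 T0.R1=0
T0.R0=0 T0.R1=1
T0.R0=1 T0.R1=0
T0.R0=1 T0.R1=1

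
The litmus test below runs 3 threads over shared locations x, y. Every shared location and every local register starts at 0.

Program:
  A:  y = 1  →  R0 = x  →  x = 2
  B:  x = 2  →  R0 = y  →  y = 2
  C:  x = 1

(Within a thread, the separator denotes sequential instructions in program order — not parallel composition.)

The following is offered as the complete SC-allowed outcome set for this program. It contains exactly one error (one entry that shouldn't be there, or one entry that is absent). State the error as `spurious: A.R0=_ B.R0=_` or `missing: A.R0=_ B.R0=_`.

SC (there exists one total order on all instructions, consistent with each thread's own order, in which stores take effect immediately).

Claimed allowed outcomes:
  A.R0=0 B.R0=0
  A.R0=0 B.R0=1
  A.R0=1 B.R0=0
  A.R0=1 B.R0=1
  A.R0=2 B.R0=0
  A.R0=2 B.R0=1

outcome vector order: (A.R0,B.R0)
SC: 5 outcomes — {0/1 1/0 1/1 2/0 2/1}
claimed∖SC = {0/0}

spurious: A.R0=0 B.R0=0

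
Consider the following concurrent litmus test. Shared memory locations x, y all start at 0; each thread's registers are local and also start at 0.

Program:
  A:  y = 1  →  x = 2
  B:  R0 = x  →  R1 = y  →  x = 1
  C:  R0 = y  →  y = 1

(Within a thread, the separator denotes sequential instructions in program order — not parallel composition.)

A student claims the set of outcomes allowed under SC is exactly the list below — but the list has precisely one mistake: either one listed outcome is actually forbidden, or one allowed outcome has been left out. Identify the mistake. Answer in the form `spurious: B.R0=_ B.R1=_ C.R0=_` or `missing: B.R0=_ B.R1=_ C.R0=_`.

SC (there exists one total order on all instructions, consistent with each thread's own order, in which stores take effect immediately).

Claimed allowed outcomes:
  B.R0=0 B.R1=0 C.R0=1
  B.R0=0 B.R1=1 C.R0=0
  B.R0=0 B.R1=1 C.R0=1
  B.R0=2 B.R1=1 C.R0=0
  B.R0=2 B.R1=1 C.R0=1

outcome vector order: (B.R0,B.R1,C.R0)
SC: 6 outcomes — {(0,0,0), (0,0,1), (0,1,0), (0,1,1), (2,1,0), (2,1,1)}
SC∖claimed = {(0,0,0)}

missing: B.R0=0 B.R1=0 C.R0=0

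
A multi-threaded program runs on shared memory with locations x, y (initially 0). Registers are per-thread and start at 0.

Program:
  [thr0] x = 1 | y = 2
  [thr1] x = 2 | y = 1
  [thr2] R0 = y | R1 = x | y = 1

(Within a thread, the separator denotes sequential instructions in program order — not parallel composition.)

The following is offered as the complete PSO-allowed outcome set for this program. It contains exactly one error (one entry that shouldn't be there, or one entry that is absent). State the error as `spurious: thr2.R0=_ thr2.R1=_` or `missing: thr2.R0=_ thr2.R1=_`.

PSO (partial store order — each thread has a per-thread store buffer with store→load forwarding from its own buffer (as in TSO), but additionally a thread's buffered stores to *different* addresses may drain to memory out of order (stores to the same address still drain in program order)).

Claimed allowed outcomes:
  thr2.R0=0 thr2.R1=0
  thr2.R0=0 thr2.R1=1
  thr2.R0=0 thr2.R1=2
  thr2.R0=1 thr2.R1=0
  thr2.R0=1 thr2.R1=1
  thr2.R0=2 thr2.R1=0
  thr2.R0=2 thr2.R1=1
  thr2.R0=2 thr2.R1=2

outcome vector order: (thr2.R0,thr2.R1)
[PSO] allowed = {0/0 0/1 0/2 1/0 1/1 1/2 2/0 2/1 2/2}
PSO∖claimed = {1/2}

missing: thr2.R0=1 thr2.R1=2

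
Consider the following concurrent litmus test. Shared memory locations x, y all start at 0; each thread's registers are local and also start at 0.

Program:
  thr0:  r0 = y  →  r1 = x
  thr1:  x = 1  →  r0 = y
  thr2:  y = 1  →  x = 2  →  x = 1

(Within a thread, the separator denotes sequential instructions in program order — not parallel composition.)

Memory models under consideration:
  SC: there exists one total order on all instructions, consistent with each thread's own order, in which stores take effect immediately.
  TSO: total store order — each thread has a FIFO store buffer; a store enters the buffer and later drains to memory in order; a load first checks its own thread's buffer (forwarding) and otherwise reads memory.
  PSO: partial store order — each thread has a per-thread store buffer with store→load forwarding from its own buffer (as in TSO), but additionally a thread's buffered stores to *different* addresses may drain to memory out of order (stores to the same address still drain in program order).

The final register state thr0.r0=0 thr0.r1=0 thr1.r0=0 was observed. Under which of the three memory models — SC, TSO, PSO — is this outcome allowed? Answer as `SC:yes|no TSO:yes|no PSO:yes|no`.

outcome vector order: (thr0.r0,thr0.r1,thr1.r0)
under SC → 0/0/0; 0/0/1; 0/1/0; 0/1/1; 0/2/0; 0/2/1; 1/0/1; 1/1/0; 1/1/1; 1/2/0; 1/2/1
under TSO → 0/0/0; 0/0/1; 0/1/0; 0/1/1; 0/2/0; 0/2/1; 1/0/0; 1/0/1; 1/1/0; 1/1/1; 1/2/0; 1/2/1
under PSO → 0/0/0; 0/0/1; 0/1/0; 0/1/1; 0/2/0; 0/2/1; 1/0/0; 1/0/1; 1/1/0; 1/1/1; 1/2/0; 1/2/1
target 0/0/0 ∈ {SC,TSO,PSO}

SC:yes TSO:yes PSO:yes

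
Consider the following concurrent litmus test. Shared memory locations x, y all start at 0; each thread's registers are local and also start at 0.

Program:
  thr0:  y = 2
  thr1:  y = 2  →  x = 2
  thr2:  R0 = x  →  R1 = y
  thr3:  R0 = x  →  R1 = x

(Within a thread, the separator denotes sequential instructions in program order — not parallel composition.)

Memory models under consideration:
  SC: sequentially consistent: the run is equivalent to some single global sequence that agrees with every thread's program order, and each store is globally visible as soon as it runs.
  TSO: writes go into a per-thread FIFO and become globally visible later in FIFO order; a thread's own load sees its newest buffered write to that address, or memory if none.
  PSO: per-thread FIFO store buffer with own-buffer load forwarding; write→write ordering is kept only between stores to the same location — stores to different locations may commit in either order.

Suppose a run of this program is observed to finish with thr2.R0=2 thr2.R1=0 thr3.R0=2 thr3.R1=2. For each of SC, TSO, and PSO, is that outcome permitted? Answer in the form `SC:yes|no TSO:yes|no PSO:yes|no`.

outcome vector order: (thr2.R0,thr2.R1,thr3.R0,thr3.R1)
SC (9): 0000 0002 0022 0200 0202 0222 2200 2202 2222
TSO (9): 0000 0002 0022 0200 0202 0222 2200 2202 2222
PSO (12): 0000 0002 0022 0200 0202 0222 2000 2002 2022 2200 2202 2222
target 2022 ∈ {PSO}

SC:no TSO:no PSO:yes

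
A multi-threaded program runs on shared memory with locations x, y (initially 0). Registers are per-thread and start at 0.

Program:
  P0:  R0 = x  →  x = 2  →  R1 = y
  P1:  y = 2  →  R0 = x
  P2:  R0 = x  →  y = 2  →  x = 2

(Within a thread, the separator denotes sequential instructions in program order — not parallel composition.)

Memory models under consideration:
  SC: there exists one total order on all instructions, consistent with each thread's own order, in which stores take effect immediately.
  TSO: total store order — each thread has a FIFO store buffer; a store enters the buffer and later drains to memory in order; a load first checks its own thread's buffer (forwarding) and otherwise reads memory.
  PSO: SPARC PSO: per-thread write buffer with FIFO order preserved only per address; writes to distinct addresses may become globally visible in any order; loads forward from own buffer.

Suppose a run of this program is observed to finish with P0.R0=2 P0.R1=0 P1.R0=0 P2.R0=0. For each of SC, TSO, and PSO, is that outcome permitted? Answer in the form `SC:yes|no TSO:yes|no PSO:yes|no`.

outcome vector order: (P0.R0,P0.R1,P1.R0,P2.R0)
SC (8): 0020, 0022, 0200, 0202, 0220, 0222, 2200, 2220
TSO (10): 0000, 0002, 0020, 0022, 0200, 0202, 0220, 0222, 2200, 2220
PSO (12): 0000, 0002, 0020, 0022, 0200, 0202, 0220, 0222, 2000, 2020, 2200, 2220
target 2000 ∈ {PSO}

SC:no TSO:no PSO:yes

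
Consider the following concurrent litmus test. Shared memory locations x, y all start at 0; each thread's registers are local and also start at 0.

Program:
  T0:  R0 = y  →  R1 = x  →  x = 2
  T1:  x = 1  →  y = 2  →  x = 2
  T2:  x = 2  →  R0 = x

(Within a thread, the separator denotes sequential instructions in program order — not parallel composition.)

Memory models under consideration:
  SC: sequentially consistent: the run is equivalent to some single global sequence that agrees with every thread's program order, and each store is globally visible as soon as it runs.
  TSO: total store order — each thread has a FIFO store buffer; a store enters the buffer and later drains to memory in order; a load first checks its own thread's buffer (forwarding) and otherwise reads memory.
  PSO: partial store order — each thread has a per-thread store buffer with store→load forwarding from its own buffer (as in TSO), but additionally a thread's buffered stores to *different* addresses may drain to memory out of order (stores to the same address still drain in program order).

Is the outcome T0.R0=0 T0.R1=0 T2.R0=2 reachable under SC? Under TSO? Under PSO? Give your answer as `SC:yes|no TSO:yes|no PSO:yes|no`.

outcome vector order: (T0.R0,T0.R1,T2.R0)
[SC] allowed = {0/0/1; 0/0/2; 0/1/1; 0/1/2; 0/2/1; 0/2/2; 2/1/1; 2/1/2; 2/2/1; 2/2/2}
[TSO] allowed = {0/0/1; 0/0/2; 0/1/1; 0/1/2; 0/2/1; 0/2/2; 2/1/1; 2/1/2; 2/2/1; 2/2/2}
[PSO] allowed = {0/0/1; 0/0/2; 0/1/1; 0/1/2; 0/2/1; 0/2/2; 2/0/1; 2/0/2; 2/1/1; 2/1/2; 2/2/1; 2/2/2}
target 0/0/2 ∈ {SC,TSO,PSO}

SC:yes TSO:yes PSO:yes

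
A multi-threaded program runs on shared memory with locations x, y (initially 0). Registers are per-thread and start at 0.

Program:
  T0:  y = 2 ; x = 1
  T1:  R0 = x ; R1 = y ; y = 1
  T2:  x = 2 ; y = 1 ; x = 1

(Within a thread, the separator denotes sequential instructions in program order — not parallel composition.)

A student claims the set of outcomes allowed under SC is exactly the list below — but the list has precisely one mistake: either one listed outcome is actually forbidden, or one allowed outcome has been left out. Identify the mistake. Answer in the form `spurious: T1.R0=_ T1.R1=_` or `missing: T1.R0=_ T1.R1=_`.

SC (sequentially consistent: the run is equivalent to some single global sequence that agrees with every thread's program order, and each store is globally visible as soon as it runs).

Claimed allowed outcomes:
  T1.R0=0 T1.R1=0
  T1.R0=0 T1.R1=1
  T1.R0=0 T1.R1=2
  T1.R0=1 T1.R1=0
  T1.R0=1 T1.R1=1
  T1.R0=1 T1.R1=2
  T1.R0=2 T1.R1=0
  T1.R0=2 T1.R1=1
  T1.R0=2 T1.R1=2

spurious: T1.R0=1 T1.R1=0

outcome vector order: (T1.R0,T1.R1)
under SC → 0/0, 0/1, 0/2, 1/1, 1/2, 2/0, 2/1, 2/2
claimed∖SC = {1/0}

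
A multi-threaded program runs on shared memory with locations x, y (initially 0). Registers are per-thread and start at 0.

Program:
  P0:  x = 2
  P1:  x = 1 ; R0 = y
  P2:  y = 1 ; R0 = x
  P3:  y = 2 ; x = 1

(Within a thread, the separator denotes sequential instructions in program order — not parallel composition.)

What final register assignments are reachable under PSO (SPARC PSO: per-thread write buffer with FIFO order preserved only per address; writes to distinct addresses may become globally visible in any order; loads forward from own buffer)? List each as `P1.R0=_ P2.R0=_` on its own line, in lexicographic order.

P1.R0=0 P2.R0=0
P1.R0=0 P2.R0=1
P1.R0=0 P2.R0=2
P1.R0=1 P2.R0=0
P1.R0=1 P2.R0=1
P1.R0=1 P2.R0=2
P1.R0=2 P2.R0=0
P1.R0=2 P2.R0=1
P1.R0=2 P2.R0=2

outcome vector order: (P1.R0,P2.R0)
|PSO outcomes| = 9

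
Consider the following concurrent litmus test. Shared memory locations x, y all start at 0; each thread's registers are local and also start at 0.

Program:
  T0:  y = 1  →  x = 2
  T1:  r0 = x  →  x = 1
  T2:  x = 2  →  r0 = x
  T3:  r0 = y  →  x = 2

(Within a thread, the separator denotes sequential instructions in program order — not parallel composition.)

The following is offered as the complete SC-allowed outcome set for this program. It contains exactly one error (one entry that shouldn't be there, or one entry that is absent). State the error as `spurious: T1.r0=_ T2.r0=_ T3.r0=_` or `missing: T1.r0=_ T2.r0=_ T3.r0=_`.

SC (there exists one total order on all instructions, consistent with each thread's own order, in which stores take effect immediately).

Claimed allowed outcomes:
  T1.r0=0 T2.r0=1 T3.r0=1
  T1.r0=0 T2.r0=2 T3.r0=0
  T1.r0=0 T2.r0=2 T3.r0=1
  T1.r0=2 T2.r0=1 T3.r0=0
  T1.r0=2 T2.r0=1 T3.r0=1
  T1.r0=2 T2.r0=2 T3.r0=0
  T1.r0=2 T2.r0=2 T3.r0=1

outcome vector order: (T1.r0,T2.r0,T3.r0)
[SC] allowed = {<0 1 0> <0 1 1> <0 2 0> <0 2 1> <2 1 0> <2 1 1> <2 2 0> <2 2 1>}
SC∖claimed = {<0 1 0>}

missing: T1.r0=0 T2.r0=1 T3.r0=0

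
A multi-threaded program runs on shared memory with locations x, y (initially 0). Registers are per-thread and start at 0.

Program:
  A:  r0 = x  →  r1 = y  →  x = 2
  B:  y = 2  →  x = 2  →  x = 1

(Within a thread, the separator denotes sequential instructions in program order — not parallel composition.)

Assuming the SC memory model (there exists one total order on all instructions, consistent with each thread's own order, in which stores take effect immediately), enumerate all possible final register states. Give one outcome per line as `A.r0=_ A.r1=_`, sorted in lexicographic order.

outcome vector order: (A.r0,A.r1)
|SC outcomes| = 4

A.r0=0 A.r1=0
A.r0=0 A.r1=2
A.r0=1 A.r1=2
A.r0=2 A.r1=2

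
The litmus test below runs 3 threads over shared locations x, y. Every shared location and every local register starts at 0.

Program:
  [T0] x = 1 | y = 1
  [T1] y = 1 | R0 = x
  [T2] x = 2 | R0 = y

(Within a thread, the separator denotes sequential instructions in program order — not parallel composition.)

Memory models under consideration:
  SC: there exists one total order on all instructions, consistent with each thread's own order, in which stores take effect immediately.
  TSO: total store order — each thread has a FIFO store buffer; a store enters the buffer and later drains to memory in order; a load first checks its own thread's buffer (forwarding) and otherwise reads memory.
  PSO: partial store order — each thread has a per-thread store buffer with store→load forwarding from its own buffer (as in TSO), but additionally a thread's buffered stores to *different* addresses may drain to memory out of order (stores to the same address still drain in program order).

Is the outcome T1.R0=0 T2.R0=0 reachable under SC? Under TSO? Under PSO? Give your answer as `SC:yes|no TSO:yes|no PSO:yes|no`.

SC:no TSO:yes PSO:yes

outcome vector order: (T1.R0,T2.R0)
SC (5): 01 10 11 20 21
TSO (6): 00 01 10 11 20 21
PSO (6): 00 01 10 11 20 21
target 00 ∈ {TSO,PSO}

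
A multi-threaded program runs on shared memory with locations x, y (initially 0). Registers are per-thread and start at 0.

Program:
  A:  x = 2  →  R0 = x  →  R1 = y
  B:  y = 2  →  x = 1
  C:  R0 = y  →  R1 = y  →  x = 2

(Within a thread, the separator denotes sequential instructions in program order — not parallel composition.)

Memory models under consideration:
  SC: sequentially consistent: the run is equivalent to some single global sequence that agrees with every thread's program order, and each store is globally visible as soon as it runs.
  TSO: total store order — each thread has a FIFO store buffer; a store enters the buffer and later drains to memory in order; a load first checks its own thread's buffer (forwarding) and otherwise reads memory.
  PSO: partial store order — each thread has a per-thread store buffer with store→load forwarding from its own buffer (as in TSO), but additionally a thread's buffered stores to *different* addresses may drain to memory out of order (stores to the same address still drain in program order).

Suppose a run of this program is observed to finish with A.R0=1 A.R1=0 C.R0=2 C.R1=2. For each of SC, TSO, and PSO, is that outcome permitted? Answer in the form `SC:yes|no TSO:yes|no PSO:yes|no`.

SC:no TSO:no PSO:yes

outcome vector order: (A.R0,A.R1,C.R0,C.R1)
under SC → (1,2,0,0); (1,2,0,2); (1,2,2,2); (2,0,0,0); (2,0,0,2); (2,0,2,2); (2,2,0,0); (2,2,0,2); (2,2,2,2)
under TSO → (1,2,0,0); (1,2,0,2); (1,2,2,2); (2,0,0,0); (2,0,0,2); (2,0,2,2); (2,2,0,0); (2,2,0,2); (2,2,2,2)
under PSO → (1,0,0,0); (1,0,0,2); (1,0,2,2); (1,2,0,0); (1,2,0,2); (1,2,2,2); (2,0,0,0); (2,0,0,2); (2,0,2,2); (2,2,0,0); (2,2,0,2); (2,2,2,2)
target (1,0,2,2) ∈ {PSO}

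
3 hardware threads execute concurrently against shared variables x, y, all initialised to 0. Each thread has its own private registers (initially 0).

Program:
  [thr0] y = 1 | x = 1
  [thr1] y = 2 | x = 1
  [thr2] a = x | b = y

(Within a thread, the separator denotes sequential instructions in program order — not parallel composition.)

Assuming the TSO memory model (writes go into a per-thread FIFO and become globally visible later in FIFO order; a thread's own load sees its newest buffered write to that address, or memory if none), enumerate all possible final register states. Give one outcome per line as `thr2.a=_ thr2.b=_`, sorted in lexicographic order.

thr2.a=0 thr2.b=0
thr2.a=0 thr2.b=1
thr2.a=0 thr2.b=2
thr2.a=1 thr2.b=1
thr2.a=1 thr2.b=2

outcome vector order: (thr2.a,thr2.b)
|TSO outcomes| = 5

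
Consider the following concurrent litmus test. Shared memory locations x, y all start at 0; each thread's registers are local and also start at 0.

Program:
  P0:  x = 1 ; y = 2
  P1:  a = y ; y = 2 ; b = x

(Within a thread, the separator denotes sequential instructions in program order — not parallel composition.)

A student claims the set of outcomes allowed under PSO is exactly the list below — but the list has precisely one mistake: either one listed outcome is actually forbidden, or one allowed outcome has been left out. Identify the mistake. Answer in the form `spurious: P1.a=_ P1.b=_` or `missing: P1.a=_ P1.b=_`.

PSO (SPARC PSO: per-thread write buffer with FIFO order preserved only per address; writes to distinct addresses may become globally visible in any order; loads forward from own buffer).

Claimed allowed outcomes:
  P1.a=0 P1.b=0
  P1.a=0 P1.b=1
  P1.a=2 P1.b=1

outcome vector order: (P1.a,P1.b)
PSO (4): <0 0>, <0 1>, <2 0>, <2 1>
PSO∖claimed = {<2 0>}

missing: P1.a=2 P1.b=0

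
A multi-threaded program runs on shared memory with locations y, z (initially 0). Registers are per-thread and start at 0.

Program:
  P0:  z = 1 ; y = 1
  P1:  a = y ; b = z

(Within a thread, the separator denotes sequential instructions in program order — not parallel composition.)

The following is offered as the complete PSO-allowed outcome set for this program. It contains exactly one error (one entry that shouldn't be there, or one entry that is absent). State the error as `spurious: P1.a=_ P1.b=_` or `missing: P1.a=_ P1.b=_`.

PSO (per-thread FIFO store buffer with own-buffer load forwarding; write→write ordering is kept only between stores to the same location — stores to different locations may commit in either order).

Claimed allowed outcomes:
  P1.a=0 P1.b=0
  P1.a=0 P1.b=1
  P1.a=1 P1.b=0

missing: P1.a=1 P1.b=1

outcome vector order: (P1.a,P1.b)
PSO: 4 outcomes — {<0 0> <0 1> <1 0> <1 1>}
PSO∖claimed = {<1 1>}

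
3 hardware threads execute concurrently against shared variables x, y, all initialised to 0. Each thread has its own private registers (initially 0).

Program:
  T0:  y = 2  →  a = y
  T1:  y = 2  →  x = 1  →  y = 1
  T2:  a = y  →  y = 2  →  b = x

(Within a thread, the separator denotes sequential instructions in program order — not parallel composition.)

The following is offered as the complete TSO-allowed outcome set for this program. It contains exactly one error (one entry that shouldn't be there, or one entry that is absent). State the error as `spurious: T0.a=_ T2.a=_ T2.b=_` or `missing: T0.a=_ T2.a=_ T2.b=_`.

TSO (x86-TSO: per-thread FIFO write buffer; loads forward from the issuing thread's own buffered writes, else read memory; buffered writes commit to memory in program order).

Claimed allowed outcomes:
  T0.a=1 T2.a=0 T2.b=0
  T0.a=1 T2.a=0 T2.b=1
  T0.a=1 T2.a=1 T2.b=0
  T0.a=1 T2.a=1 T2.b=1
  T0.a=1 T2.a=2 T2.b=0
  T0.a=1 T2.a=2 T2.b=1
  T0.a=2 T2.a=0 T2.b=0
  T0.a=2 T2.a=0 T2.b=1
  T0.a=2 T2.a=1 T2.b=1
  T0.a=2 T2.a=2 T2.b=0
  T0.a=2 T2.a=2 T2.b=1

outcome vector order: (T0.a,T2.a,T2.b)
[TSO] allowed = {100 101 111 120 121 200 201 211 220 221}
claimed∖TSO = {110}

spurious: T0.a=1 T2.a=1 T2.b=0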